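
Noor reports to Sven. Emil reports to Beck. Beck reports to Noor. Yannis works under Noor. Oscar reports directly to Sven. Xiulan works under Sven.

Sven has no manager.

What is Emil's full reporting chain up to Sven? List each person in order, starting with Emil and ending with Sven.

Emil reports to Beck. Beck reports to Noor. Noor reports to Sven. Sven is at the top.

Emil -> Beck -> Noor -> Sven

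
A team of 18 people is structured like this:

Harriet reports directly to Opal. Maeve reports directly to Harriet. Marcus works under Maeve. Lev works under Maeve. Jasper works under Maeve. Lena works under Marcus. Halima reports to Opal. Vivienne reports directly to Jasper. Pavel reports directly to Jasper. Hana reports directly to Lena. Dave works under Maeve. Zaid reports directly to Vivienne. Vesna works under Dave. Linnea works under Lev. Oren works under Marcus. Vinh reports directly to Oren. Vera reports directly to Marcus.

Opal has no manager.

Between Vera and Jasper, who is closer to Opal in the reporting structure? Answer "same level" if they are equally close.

Vera is 4 levels below Opal; Jasper is 3. Jasper is higher.

Jasper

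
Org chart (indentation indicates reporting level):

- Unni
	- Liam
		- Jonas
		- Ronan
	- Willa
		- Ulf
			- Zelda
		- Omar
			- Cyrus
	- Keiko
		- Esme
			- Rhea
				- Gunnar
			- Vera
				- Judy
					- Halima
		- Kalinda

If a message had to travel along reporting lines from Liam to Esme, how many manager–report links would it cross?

Liam is 1 level below Unni, and Esme is 2 levels below Unni (their lowest common manager). The shortest path runs up from Liam to Unni and back down to Esme: 1 + 2 = 3 links.

3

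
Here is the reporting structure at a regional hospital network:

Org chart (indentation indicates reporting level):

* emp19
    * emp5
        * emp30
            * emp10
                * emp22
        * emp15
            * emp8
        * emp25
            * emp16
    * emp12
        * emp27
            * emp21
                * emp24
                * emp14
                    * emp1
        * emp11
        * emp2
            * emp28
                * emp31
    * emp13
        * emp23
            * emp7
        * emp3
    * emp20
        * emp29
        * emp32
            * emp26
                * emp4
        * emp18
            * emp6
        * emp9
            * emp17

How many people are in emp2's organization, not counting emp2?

emp2 directly manages emp28. Under emp28: emp31 (1). That's 2 in total.

2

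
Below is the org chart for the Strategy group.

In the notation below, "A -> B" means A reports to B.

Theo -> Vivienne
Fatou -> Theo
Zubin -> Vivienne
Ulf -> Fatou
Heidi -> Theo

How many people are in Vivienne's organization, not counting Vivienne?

5

Vivienne directly manages Theo, Zubin. Under Theo: Heidi, Fatou, Ulf (3). Zubin has no reports. So Vivienne's organization is 2 direct reports plus everyone under them: 4 + 1 = 5.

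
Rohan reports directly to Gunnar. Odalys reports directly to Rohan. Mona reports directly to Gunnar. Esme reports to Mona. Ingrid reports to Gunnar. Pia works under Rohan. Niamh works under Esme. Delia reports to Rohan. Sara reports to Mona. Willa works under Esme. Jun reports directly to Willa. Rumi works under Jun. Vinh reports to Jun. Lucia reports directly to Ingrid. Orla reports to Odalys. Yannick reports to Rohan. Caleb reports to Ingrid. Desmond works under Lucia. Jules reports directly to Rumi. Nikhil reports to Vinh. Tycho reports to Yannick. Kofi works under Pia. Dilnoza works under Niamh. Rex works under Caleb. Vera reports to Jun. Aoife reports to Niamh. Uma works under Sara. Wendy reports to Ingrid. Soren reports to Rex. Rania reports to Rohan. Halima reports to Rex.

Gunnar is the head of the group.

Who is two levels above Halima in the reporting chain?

Caleb

Halima reports to Rex, and Rex reports to Caleb. So Halima's skip-level manager is Caleb.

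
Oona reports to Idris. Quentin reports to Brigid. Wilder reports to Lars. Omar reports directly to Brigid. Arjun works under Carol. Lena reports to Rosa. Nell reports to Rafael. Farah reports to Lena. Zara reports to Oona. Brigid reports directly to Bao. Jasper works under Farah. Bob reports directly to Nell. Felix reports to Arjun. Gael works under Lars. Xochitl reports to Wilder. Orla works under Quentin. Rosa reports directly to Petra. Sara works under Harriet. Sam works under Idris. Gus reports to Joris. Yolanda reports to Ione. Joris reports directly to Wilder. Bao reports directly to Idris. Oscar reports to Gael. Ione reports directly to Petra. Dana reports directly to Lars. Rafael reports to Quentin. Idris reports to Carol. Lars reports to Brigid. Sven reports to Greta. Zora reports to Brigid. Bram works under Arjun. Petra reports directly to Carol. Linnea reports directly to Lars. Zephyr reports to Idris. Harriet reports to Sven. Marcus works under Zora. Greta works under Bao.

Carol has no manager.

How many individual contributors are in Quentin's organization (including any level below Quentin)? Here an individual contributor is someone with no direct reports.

The people in Quentin's organization with no one reporting to them are Orla, Bob. That is 2.

2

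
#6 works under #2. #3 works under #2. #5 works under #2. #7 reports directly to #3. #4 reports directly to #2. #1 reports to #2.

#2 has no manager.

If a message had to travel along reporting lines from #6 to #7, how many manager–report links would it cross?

3

#6 is 1 level below #2, and #7 is 2 levels below #2 (their lowest common manager). The shortest path runs up from #6 to #2 and back down to #7: 1 + 2 = 3 links.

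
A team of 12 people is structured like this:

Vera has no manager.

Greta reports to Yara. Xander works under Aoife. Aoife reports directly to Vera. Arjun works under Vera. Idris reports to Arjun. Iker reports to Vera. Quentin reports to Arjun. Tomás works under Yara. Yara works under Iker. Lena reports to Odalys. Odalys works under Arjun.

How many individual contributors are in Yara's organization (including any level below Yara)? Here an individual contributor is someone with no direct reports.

The people in Yara's organization with no one reporting to them are Tomás, Greta. That is 2.

2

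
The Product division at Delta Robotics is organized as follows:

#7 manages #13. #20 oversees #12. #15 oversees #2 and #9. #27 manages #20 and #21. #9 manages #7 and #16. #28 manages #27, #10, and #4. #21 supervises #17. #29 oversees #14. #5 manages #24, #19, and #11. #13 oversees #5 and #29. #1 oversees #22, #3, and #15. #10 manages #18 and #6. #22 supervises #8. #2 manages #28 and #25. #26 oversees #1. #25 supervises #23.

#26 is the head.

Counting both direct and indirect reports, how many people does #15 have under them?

#15 directly manages #2, #9. Under #2: #28, #10, #6, #18, #27, #21, #17, #20, #12, #4, #25, #23 (12). Under #9: #16, #7, #13, #29, #14, #5, #11, #19, #24 (9). So #15's organization is 2 direct reports plus everyone under them: 13 + 10 = 23.

23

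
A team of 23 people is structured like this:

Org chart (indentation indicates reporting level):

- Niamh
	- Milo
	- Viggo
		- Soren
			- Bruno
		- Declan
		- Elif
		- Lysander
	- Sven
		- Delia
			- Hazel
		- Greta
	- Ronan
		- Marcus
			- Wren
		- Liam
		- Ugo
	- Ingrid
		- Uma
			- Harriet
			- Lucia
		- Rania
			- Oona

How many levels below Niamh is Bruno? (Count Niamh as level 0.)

Chain from Bruno up to Niamh: Bruno → Soren → Viggo → Niamh. That is 3 steps up, so Bruno is 3 levels below Niamh.

3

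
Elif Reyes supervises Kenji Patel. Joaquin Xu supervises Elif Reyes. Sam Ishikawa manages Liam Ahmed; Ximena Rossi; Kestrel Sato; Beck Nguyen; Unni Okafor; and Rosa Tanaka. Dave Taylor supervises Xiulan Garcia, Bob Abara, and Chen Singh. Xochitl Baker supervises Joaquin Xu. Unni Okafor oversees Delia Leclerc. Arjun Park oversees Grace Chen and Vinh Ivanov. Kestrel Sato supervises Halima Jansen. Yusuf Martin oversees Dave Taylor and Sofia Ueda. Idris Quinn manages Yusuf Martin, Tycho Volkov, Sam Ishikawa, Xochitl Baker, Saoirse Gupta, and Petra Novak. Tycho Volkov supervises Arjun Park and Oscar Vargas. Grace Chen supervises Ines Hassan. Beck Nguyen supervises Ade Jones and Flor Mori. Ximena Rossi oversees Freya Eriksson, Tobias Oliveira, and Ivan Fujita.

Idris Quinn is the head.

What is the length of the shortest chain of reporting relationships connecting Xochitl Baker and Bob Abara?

Xochitl Baker is 1 level below Idris Quinn, and Bob Abara is 3 levels below Idris Quinn (their lowest common manager). The shortest path runs up from Xochitl Baker to Idris Quinn and back down to Bob Abara: 1 + 3 = 4 links.

4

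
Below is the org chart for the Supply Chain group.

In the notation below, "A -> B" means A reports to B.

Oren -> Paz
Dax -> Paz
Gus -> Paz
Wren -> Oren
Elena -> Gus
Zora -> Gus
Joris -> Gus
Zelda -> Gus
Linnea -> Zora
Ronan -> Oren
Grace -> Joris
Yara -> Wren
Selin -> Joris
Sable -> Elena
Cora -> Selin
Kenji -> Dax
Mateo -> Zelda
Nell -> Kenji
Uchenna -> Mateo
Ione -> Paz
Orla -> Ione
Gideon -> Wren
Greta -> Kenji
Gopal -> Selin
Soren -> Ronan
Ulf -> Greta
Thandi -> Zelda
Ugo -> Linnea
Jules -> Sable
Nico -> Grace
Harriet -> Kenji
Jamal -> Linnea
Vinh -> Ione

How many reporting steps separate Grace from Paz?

3

Chain from Grace up to Paz: Grace → Joris → Gus → Paz. That is 3 steps up, so Grace is 3 levels below Paz.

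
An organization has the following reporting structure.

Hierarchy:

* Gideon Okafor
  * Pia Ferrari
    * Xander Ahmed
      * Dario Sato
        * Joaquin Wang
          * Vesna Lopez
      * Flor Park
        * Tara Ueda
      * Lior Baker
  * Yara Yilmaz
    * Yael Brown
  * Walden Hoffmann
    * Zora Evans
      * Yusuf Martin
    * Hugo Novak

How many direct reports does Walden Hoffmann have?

2

Walden Hoffmann directly manages Zora Evans, Hugo Novak. That is 2 direct reports.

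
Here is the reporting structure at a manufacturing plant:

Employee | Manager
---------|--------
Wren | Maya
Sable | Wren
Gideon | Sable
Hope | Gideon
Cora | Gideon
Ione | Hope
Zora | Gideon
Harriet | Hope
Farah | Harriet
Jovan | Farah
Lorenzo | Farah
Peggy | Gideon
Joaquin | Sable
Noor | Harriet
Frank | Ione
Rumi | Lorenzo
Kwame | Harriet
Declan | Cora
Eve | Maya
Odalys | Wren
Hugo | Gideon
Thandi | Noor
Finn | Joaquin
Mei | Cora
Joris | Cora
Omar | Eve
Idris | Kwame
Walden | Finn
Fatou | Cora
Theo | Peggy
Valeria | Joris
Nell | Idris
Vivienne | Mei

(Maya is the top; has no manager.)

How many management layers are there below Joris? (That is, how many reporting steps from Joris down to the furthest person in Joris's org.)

The longest chain under Joris runs Joris → Valeria, which is 1 level below Joris.

1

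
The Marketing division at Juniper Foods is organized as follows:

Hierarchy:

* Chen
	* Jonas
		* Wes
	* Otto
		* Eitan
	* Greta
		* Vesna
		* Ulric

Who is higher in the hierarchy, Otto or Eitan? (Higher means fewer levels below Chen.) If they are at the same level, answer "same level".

Otto is 1 level below Chen; Eitan is 2. Otto is higher.

Otto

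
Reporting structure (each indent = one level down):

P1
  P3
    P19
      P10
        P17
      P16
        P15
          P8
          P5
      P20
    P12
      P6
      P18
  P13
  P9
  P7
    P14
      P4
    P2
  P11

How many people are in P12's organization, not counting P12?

P12 directly manages P6, P18. P6 has no reports. P18 has no reports. So P12's organization is 2 direct reports plus everyone under them: 1 + 1 = 2.

2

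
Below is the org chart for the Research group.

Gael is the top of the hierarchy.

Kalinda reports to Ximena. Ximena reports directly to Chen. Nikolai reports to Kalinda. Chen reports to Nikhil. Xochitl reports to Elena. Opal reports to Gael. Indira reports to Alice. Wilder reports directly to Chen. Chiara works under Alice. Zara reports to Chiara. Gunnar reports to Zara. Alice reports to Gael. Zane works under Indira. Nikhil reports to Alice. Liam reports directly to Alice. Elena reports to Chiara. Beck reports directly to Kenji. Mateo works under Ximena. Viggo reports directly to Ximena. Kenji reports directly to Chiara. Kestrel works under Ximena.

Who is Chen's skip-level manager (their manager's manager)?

Alice

Chen reports to Nikhil, and Nikhil reports to Alice. So Chen's skip-level manager is Alice.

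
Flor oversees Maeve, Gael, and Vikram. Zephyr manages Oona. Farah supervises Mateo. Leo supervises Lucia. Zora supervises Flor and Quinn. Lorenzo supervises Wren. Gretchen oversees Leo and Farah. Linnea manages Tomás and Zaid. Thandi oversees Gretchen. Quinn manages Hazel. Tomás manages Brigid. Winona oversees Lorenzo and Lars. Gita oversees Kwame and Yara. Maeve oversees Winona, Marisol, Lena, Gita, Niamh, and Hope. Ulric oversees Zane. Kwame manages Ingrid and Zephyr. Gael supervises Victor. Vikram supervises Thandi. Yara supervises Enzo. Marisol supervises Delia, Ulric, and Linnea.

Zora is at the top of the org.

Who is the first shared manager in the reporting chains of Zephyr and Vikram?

Zephyr's chain of managers is Kwame, Gita, Maeve, Flor, Zora. Vikram's chain of managers is Flor, Zora. The first manager that appears in both chains is Flor.

Flor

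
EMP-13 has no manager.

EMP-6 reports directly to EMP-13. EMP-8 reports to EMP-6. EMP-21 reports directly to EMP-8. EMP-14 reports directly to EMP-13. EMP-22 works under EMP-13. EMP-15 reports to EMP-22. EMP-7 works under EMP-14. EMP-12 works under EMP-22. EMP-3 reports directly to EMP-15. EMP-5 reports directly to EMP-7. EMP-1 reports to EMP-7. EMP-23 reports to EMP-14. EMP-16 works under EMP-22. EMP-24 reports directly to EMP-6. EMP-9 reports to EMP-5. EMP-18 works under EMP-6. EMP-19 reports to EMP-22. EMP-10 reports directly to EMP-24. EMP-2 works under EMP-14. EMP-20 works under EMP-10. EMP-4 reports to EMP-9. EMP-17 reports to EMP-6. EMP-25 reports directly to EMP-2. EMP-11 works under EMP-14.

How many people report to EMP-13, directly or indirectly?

EMP-13 directly manages EMP-6, EMP-14, EMP-22. Under EMP-6: EMP-17, EMP-18, EMP-24, EMP-10, EMP-20, EMP-8, EMP-21 (7). Under EMP-14: EMP-11, EMP-2, EMP-25, EMP-23, EMP-7, EMP-1, EMP-5, EMP-9, EMP-4 (9). Under EMP-22: EMP-19, EMP-16, EMP-12, EMP-15, EMP-3 (5). So EMP-13's organization is 3 direct reports plus everyone under them: 8 + 10 + 6 = 24.

24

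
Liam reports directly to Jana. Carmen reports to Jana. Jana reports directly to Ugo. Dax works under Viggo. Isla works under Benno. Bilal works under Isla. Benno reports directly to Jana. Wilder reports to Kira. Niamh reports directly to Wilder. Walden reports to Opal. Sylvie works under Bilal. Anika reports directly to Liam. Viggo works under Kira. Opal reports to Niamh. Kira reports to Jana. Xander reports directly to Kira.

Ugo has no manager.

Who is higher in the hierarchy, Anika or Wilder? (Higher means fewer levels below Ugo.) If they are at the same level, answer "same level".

Both Anika and Wilder are 3 levels below Ugo.

same level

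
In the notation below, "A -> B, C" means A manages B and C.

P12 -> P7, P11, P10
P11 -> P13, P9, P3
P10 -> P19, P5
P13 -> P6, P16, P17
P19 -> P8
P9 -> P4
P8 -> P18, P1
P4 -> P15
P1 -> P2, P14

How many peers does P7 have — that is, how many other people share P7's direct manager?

2

P7 reports to P12. P12's other direct reports are P11, P10 — 2 peers.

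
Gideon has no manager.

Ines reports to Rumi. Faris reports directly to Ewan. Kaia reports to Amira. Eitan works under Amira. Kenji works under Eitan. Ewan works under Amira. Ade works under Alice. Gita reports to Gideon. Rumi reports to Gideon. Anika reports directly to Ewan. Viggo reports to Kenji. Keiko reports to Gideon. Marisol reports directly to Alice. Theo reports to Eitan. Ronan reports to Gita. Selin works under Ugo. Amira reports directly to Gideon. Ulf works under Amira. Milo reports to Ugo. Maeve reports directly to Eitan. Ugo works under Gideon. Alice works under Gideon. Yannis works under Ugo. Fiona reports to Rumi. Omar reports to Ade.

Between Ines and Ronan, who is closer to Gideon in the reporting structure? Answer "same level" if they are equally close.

same level

Both Ines and Ronan are 2 levels below Gideon.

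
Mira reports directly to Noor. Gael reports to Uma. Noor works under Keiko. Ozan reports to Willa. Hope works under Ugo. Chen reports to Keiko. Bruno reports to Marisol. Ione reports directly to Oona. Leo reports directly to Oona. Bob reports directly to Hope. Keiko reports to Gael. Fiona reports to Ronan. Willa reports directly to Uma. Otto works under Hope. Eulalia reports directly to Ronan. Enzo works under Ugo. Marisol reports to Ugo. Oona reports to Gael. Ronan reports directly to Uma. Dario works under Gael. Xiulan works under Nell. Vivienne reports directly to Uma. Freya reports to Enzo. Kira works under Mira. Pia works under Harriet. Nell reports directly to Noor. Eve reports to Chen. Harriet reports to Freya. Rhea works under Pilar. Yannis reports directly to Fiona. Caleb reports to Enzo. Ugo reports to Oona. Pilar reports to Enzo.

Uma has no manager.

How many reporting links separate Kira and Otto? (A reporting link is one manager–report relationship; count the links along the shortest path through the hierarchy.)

8

Kira is 4 levels below Gael, and Otto is 4 levels below Gael (their lowest common manager). The shortest path runs up from Kira to Gael and back down to Otto: 4 + 4 = 8 links.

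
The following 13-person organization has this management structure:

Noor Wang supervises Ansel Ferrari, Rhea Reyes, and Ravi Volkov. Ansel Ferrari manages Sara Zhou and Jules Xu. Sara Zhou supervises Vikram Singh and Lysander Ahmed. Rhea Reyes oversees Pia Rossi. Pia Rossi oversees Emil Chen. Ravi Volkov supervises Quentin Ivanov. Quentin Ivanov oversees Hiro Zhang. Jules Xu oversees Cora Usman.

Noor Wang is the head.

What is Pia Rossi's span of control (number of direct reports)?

Pia Rossi directly manages Emil Chen. That is 1 direct report.

1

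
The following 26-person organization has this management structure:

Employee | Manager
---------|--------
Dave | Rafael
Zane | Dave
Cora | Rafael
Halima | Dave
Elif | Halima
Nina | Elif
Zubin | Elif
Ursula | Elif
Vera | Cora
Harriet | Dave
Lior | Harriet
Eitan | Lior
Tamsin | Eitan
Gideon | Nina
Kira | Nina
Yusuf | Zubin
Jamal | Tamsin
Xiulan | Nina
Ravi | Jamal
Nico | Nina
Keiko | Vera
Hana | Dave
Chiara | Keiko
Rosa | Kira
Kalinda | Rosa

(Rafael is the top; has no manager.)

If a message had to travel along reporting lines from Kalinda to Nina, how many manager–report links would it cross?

Kalinda is in Nina's organization: the chain from Kalinda up to Nina is Kalinda → Rosa → Kira → Nina, which is 3 links.

3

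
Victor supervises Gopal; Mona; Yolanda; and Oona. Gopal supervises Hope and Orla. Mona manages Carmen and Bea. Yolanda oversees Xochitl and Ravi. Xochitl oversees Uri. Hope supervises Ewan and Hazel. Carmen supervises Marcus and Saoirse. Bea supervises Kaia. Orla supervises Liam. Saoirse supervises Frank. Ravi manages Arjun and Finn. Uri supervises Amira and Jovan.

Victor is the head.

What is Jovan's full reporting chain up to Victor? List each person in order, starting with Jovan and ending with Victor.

Jovan reports to Uri. Uri reports to Xochitl. Xochitl reports to Yolanda. Yolanda reports to Victor. Victor is at the top.

Jovan -> Uri -> Xochitl -> Yolanda -> Victor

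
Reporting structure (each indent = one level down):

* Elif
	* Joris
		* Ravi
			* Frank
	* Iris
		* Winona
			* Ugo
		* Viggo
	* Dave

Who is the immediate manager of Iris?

Iris reports directly to Elif.

Elif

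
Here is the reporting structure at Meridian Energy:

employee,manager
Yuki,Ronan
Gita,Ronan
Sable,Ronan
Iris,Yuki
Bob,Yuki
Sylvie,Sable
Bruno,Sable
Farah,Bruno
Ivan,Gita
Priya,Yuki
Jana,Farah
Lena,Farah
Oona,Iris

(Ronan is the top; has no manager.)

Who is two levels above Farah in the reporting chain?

Farah reports to Bruno, and Bruno reports to Sable. So Farah's skip-level manager is Sable.

Sable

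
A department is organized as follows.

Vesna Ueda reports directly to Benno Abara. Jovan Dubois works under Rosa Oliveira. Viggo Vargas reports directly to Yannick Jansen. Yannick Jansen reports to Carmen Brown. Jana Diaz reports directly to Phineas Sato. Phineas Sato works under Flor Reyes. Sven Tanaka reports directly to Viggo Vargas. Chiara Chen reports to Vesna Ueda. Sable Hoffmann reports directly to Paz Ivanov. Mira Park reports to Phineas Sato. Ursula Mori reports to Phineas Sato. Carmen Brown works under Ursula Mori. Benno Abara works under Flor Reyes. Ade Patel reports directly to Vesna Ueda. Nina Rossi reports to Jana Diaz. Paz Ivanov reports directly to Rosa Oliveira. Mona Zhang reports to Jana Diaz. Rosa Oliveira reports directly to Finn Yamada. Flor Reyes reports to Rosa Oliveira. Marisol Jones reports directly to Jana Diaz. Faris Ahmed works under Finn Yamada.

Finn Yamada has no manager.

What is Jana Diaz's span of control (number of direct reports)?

Jana Diaz directly manages Mona Zhang, Marisol Jones, Nina Rossi. That is 3 direct reports.

3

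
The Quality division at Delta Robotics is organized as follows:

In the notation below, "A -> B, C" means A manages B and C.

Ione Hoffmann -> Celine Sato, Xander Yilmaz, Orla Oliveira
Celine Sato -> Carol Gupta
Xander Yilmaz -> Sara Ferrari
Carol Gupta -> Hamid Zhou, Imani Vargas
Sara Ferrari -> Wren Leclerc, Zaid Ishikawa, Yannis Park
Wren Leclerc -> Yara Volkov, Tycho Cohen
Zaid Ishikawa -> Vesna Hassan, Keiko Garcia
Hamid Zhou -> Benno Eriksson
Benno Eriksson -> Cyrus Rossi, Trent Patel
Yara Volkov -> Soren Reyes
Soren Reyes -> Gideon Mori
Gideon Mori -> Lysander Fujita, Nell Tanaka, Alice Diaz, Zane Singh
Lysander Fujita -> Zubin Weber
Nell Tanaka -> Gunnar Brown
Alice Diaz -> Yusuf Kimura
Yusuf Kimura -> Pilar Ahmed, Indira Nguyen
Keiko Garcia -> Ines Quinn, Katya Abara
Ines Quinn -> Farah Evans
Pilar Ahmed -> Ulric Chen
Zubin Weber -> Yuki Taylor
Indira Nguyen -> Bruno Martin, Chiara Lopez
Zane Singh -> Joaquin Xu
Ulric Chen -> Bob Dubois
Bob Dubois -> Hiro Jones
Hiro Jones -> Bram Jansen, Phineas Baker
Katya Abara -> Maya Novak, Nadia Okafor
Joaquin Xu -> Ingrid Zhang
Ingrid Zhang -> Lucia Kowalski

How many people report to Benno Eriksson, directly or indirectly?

2

Benno Eriksson directly manages Cyrus Rossi, Trent Patel. Cyrus Rossi has no reports. Trent Patel has no reports. So Benno Eriksson's organization is 2 direct reports plus everyone under them: 1 + 1 = 2.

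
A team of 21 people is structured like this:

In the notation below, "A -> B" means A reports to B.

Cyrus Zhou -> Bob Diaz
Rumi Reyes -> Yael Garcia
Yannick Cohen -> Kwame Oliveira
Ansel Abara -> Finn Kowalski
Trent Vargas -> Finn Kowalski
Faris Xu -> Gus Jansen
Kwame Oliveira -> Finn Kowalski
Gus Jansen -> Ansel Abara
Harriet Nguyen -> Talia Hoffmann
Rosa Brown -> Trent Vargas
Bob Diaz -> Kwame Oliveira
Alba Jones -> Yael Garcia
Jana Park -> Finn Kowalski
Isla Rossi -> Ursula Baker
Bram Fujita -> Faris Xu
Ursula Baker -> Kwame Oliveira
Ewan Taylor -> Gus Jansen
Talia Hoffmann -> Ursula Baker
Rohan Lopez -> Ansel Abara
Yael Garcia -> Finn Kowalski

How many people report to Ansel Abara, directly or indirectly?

5

Ansel Abara directly manages Gus Jansen, Rohan Lopez. Under Gus Jansen: Ewan Taylor, Faris Xu, Bram Fujita (3). Rohan Lopez has no reports. So Ansel Abara's organization is 2 direct reports plus everyone under them: 4 + 1 = 5.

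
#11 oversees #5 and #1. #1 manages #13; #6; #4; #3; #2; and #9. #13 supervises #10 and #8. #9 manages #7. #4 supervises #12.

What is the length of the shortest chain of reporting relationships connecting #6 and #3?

2

#6 is 1 level below #1, and #3 is 1 level below #1 (their lowest common manager). The shortest path runs up from #6 to #1 and back down to #3: 1 + 1 = 2 links.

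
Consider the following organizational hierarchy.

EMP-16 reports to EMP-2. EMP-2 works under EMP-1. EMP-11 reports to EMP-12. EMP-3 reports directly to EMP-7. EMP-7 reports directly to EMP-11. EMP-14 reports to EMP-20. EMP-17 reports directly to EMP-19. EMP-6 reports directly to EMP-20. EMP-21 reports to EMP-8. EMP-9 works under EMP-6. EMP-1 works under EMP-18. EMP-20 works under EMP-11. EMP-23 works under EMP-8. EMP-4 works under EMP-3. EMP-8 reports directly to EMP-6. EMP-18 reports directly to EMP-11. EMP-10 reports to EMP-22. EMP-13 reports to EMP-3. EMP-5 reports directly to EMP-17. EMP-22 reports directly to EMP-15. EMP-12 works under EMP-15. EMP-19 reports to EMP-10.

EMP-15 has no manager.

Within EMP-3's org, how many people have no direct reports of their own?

2

The people in EMP-3's organization with no one reporting to them are EMP-4, EMP-13. That is 2.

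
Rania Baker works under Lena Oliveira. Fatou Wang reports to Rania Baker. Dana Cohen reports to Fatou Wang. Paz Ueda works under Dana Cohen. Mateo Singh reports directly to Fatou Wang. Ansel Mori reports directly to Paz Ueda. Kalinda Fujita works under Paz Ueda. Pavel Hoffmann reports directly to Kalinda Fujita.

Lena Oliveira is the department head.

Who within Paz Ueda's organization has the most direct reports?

Direct-report counts within Paz Ueda's organization: Paz Ueda has 2; Kalinda Fujita has 1. The largest is 2, held by Paz Ueda.

Paz Ueda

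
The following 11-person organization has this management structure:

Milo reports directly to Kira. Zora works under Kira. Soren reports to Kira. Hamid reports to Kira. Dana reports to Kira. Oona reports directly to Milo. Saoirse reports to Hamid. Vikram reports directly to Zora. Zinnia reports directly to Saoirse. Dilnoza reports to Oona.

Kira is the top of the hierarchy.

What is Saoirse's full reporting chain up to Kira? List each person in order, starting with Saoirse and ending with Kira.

Saoirse reports to Hamid. Hamid reports to Kira. Kira is at the top.

Saoirse -> Hamid -> Kira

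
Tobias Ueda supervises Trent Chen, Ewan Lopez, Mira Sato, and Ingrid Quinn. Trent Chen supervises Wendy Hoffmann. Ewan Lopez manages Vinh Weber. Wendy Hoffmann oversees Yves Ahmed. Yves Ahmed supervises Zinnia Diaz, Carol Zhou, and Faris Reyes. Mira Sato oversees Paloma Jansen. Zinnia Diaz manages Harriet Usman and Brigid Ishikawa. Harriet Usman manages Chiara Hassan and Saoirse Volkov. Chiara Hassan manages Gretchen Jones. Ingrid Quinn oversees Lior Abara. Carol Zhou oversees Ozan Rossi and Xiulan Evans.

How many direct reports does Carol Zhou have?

2

Carol Zhou directly manages Ozan Rossi, Xiulan Evans. That is 2 direct reports.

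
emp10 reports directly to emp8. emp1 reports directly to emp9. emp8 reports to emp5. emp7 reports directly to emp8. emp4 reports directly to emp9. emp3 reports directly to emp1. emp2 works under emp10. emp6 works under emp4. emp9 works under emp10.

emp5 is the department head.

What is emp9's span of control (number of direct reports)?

emp9 directly manages emp1, emp4. That is 2 direct reports.

2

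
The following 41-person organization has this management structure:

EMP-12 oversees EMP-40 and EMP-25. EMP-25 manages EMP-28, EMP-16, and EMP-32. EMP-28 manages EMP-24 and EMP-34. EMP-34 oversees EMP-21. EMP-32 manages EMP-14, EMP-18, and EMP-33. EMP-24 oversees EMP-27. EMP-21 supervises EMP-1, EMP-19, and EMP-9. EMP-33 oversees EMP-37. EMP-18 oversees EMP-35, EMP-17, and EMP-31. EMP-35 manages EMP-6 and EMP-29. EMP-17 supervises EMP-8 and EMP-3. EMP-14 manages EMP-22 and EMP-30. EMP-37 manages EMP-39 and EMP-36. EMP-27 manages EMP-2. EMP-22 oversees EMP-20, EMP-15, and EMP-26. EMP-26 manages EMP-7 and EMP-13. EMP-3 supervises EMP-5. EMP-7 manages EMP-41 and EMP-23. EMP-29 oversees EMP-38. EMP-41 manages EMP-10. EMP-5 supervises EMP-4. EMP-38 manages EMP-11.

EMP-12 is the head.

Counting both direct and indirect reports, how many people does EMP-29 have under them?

2

EMP-29 directly manages EMP-38. Under EMP-38: EMP-11 (1). That's 2 in total.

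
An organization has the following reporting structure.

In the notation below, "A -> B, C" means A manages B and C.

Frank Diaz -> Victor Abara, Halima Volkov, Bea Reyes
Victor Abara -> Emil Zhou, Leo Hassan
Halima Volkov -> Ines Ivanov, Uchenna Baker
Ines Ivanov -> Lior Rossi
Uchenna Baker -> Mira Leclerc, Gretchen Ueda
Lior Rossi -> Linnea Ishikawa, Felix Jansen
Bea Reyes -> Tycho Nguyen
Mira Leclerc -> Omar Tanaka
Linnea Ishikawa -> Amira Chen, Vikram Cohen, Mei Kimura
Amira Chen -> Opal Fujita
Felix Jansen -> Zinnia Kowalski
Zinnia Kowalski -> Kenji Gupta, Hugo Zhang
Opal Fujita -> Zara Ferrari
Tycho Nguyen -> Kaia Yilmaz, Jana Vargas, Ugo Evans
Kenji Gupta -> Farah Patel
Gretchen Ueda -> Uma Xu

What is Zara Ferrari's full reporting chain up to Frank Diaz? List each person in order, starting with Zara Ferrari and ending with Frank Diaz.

Zara Ferrari -> Opal Fujita -> Amira Chen -> Linnea Ishikawa -> Lior Rossi -> Ines Ivanov -> Halima Volkov -> Frank Diaz

Zara Ferrari reports to Opal Fujita. Opal Fujita reports to Amira Chen. Amira Chen reports to Linnea Ishikawa. Linnea Ishikawa reports to Lior Rossi. Lior Rossi reports to Ines Ivanov. Ines Ivanov reports to Halima Volkov. Halima Volkov reports to Frank Diaz. Frank Diaz is at the top.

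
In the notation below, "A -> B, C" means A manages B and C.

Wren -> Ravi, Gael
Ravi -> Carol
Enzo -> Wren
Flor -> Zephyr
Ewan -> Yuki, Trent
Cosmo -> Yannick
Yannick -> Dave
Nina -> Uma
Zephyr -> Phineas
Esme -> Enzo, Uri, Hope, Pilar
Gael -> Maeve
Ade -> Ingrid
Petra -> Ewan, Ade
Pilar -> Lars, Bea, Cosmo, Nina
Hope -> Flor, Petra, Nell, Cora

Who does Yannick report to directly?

Cosmo

Yannick reports directly to Cosmo.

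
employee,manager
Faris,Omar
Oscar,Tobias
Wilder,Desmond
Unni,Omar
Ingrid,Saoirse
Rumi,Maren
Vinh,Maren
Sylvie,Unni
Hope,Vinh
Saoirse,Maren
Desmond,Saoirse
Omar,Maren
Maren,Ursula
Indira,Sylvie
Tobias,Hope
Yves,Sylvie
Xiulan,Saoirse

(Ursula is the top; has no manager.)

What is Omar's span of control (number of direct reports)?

Omar directly manages Unni, Faris. That is 2 direct reports.

2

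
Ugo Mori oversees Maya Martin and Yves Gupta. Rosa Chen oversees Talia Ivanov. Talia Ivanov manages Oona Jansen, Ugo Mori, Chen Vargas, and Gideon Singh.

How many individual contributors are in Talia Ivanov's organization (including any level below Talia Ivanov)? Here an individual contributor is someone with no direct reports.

5

The people in Talia Ivanov's organization with no one reporting to them are Gideon Singh, Chen Vargas, Yves Gupta, Maya Martin, Oona Jansen. That is 5.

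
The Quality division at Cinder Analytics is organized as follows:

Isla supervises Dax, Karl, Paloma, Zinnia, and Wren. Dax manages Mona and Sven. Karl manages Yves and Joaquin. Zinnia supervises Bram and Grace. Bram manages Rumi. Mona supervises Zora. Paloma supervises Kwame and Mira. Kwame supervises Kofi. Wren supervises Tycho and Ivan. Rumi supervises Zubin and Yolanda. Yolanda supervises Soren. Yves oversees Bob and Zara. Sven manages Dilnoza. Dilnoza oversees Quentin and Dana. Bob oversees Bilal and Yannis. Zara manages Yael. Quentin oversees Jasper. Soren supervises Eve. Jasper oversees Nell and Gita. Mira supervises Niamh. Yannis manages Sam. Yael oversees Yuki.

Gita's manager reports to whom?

Gita reports to Jasper, and Jasper reports to Quentin. So Gita's skip-level manager is Quentin.

Quentin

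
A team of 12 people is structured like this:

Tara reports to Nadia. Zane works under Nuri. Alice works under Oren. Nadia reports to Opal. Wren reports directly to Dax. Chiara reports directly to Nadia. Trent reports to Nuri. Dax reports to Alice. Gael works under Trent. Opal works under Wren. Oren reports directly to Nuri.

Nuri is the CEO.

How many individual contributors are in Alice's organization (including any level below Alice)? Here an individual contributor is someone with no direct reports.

The people in Alice's organization with no one reporting to them are Tara, Chiara. That is 2.

2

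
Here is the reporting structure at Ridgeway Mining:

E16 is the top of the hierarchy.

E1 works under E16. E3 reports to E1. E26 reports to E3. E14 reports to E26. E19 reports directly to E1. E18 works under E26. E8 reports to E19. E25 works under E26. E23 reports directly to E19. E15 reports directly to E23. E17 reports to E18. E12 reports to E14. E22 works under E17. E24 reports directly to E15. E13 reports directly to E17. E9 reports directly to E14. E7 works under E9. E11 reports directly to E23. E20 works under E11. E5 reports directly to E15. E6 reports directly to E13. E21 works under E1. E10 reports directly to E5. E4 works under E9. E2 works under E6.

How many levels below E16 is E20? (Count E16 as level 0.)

5

Chain from E20 up to E16: E20 → E11 → E23 → E19 → E1 → E16. That is 5 steps up, so E20 is 5 levels below E16.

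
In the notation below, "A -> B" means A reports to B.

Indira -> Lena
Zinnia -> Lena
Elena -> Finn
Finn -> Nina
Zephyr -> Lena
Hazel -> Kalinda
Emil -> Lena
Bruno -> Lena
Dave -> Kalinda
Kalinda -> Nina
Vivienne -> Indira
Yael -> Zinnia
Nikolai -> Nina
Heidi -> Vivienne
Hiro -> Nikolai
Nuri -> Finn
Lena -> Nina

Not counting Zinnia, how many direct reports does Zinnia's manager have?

4

Zinnia reports to Lena. Lena's other direct reports are Indira, Emil, Bruno, Zephyr — 4 peers.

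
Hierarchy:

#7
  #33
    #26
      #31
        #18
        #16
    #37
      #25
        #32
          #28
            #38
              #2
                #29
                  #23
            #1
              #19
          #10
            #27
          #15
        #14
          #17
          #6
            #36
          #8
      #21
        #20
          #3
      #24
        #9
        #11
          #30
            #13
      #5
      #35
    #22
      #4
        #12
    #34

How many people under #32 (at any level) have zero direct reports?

The people in #32's organization with no one reporting to them are #15, #27, #19, #23. That is 4.

4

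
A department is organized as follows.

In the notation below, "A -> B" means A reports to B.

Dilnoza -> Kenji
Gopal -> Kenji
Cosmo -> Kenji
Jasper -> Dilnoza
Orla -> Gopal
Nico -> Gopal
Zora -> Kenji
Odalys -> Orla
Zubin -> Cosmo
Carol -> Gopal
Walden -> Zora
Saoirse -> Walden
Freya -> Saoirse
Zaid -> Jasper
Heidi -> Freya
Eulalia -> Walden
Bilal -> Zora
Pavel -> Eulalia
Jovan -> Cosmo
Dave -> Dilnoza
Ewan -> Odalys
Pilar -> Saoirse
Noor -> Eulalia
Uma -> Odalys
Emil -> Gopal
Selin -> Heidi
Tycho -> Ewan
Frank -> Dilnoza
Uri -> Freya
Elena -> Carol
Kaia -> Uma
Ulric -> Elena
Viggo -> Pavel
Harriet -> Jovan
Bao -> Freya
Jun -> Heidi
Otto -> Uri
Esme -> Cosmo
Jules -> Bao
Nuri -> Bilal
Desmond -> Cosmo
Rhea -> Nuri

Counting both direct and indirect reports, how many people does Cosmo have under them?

Cosmo directly manages Zubin, Jovan, Esme, Desmond. Zubin has no reports. Under Jovan: Harriet (1). Esme has no reports. Desmond has no reports. So Cosmo's organization is 4 direct reports plus everyone under them: 1 + 2 + 1 + 1 = 5.

5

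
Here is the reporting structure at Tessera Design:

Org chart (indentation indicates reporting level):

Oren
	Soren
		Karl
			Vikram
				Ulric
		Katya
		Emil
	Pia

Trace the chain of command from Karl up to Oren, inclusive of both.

Karl reports to Soren. Soren reports to Oren. Oren is at the top.

Karl -> Soren -> Oren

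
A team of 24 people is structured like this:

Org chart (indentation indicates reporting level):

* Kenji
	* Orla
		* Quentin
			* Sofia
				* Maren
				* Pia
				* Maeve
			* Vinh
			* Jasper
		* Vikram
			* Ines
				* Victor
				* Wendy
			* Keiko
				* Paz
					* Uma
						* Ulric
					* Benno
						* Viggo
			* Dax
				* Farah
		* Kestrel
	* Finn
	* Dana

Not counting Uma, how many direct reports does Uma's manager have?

1

Uma reports to Paz. Paz's other direct reports are Benno — 1 peer.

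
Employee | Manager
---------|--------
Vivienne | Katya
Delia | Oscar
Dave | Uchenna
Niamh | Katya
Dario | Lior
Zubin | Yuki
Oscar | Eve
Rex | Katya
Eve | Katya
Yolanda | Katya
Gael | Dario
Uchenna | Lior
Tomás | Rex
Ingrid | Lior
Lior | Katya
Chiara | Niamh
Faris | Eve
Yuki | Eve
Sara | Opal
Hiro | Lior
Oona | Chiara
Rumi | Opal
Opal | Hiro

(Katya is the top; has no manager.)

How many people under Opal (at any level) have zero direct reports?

The people in Opal's organization with no one reporting to them are Rumi, Sara. That is 2.

2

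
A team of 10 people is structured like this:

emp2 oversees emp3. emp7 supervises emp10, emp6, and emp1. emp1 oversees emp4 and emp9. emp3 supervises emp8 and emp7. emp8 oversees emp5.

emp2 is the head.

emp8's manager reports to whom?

emp2

emp8 reports to emp3, and emp3 reports to emp2. So emp8's skip-level manager is emp2.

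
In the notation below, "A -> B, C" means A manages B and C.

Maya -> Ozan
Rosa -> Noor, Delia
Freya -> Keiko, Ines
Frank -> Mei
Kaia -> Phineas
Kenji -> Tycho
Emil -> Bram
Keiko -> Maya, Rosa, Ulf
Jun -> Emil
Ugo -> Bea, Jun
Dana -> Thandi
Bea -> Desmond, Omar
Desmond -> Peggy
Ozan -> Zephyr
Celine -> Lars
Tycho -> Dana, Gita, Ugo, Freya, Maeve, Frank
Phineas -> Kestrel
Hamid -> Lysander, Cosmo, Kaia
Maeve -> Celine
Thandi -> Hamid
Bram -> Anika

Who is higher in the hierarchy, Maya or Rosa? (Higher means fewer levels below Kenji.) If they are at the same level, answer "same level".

same level

Both Maya and Rosa are 4 levels below Kenji.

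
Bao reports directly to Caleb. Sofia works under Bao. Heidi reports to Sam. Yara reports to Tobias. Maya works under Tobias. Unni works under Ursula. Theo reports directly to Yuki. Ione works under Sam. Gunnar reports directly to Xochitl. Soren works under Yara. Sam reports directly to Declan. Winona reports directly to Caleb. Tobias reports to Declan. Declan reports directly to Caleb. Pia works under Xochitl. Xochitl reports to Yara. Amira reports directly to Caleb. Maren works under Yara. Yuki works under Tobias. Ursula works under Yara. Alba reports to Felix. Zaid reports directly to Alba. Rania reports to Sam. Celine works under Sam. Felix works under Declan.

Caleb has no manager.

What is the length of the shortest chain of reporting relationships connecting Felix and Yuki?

3

Felix is 1 level below Declan, and Yuki is 2 levels below Declan (their lowest common manager). The shortest path runs up from Felix to Declan and back down to Yuki: 1 + 2 = 3 links.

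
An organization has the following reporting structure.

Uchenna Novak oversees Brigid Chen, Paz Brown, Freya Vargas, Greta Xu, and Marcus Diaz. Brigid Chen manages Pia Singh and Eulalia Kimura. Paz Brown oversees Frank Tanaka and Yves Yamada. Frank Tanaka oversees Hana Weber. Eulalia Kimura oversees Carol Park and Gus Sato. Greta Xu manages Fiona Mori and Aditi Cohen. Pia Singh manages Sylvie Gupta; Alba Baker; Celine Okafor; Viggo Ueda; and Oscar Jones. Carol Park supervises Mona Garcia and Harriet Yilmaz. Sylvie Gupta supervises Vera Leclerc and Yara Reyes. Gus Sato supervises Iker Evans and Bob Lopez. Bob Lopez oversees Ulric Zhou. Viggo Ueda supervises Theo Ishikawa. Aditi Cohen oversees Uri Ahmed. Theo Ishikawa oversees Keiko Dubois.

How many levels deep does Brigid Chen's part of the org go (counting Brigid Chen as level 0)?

The longest chain under Brigid Chen runs Brigid Chen → Pia Singh → Viggo Ueda → Theo Ishikawa → Keiko Dubois, which is 4 levels below Brigid Chen.

4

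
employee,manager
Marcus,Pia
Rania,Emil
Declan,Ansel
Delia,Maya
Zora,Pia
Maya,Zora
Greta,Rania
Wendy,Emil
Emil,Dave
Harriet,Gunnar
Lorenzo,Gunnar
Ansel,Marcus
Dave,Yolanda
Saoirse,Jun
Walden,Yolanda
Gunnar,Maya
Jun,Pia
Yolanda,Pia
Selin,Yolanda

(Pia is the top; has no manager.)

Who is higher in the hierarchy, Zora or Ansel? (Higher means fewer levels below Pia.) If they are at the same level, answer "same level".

Zora is 1 level below Pia; Ansel is 2. Zora is higher.

Zora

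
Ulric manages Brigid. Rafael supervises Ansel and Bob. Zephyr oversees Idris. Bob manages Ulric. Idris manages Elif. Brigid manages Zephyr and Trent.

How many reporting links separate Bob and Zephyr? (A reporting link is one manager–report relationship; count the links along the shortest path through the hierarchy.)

Zephyr is in Bob's organization: the chain from Zephyr up to Bob is Zephyr → Brigid → Ulric → Bob, which is 3 links.

3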